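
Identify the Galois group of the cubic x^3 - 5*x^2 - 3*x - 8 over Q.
Gal(K/Q) = S_3 (symmetric group of order 6)

Compute the discriminant of x^3 + (-5)*x^2 + (-3)*x + (-8): Δ = -7555. Since Δ is not a rational square, the Galois group is not contained in A_3; it must be the full S_3 (irreducibility of the cubic rules out anything smaller).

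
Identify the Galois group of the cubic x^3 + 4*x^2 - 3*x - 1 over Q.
Gal(K/Q) = S_3 (symmetric group of order 6)

Compute the discriminant of x^3 + (4)*x^2 + (-3)*x + (-1): Δ = 697. Since Δ is not a rational square, the Galois group is not contained in A_3; it must be the full S_3 (irreducibility of the cubic rules out anything smaller).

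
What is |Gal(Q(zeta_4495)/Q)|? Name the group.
|Gal(Q(zeta_4495)/Q)| = phi(4495) = 3360; group ≅ (Z/4495Z)^* ≅ Z/4Z × Z/28Z × Z/30Z

The n-th cyclotomic polynomial Φ_4495(x) is the minimal polynomial of zeta_4495 over Q and has degree phi(4495) = 3360. So Q(zeta_4495) is a degree-3360 Galois extension with Galois group (Z/4495Z)^*. By CRT, (Z/4495Z)^* ≅ (Z/5Z)^* × (Z/29Z)^* × (Z/31Z)^*. Each prime-power unit group is (Z/5Z)^* ≅ Z/4Z; (Z/29Z)^* ≅ Z/28Z; (Z/31Z)^* ≅ Z/30Z. Hence Gal(Q(zeta_4495)/Q) ≅ Z/4Z × Z/28Z × Z/30Z.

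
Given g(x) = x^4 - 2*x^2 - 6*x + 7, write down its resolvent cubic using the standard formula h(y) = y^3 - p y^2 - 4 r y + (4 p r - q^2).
h(y) = y^3 + 2*y^2 - 28*y - 92

Identify coefficients: p = -2, q = -6, r = 7.
Plug into h(y) = y^3 - p y^2 - 4 r y + (4 p r - q^2):
  h(y) = y^3 - (-2) y^2 - 4*(7) y + (4*(-2)*(7) - (-6)^2)
       = y^3 + (2) y^2 + (-28) y + (-92).
Simplifying: h(y) = y^3 + 2*y^2 - 28*y - 92.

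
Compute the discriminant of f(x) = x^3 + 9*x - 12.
Δ = -6804

For a depressed cubic x^3 + p x + q the discriminant is Δ = -4 p^3 - 27 q^2 = -4*(9)^3 - 27*(-12)^2 = -2916 - 3888 = -6804.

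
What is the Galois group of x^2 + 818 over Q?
Gal(K/Q) = Z/2Z (cyclic of order 2)

x^2 + 818 is irreducible over Q since -818 is not a rational square. The splitting field Q(sqrt(-818)) has degree 2 over Q, and its unique nontrivial automorphism is sqrt(-818) ↦ -sqrt(-818). Hence Gal(Q(sqrt(-818))/Q) = Z/2Z.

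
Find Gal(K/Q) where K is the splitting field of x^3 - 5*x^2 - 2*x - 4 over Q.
Gal(K/Q) = S_3 (symmetric group of order 6)

Compute the discriminant of x^3 + (-5)*x^2 + (-2)*x + (-4): Δ = -3020. Since Δ is not a rational square, the Galois group is not contained in A_3; it must be the full S_3 (irreducibility of the cubic rules out anything smaller).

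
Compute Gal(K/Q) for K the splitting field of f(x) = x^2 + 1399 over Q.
Gal(K/Q) = Z/2Z (cyclic of order 2)

x^2 + 1399 is irreducible over Q since -1399 is not a rational square. The splitting field Q(sqrt(-1399)) has degree 2 over Q, and its unique nontrivial automorphism is sqrt(-1399) ↦ -sqrt(-1399). Hence Gal(Q(sqrt(-1399))/Q) = Z/2Z.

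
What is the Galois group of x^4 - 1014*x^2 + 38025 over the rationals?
Gal(K/Q) = Z/2Z (cyclic of order 2)

f factors as (x^2 - 975)(x^2 - 39), so the splitting field is K = Q(sqrt(975), sqrt(39)). The squarefree part of 975 is 39 and the squarefree part of 39 is also 39, so sqrt(975) and sqrt(39) are both rational multiples of sqrt(39). Hence Q(sqrt(975)) = Q(sqrt(39)) = Q(sqrt(39)), and the splitting field collapses to a single degree-2 extension with Galois group Z/2Z.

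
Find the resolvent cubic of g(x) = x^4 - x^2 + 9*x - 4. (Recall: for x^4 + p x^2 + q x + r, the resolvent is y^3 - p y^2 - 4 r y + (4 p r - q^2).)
h(y) = y^3 + y^2 + 16*y - 65

Identify coefficients: p = -1, q = 9, r = -4.
Plug into h(y) = y^3 - p y^2 - 4 r y + (4 p r - q^2):
  h(y) = y^3 - (-1) y^2 - 4*(-4) y + (4*(-1)*(-4) - (9)^2)
       = y^3 + (1) y^2 + (16) y + (-65).
Simplifying: h(y) = y^3 + y^2 + 16*y - 65.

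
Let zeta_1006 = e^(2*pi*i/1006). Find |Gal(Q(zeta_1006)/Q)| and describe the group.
|Gal(Q(zeta_1006)/Q)| = phi(1006) = 502; group ≅ (Z/1006Z)^* ≅ Z/502Z

The n-th cyclotomic polynomial Φ_1006(x) is the minimal polynomial of zeta_1006 over Q and has degree phi(1006) = 502. So Q(zeta_1006) is a degree-502 Galois extension with Galois group (Z/1006Z)^*. By CRT, (Z/1006Z)^* ≅ (Z/2Z)^* × (Z/503Z)^*. Each prime-power unit group is (Z/2Z)^* ≅ trivial group (order 1); (Z/503Z)^* ≅ Z/502Z. Hence Gal(Q(zeta_1006)/Q) ≅ Z/502Z.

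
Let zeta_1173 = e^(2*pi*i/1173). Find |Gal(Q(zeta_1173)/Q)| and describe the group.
|Gal(Q(zeta_1173)/Q)| = phi(1173) = 704; group ≅ (Z/1173Z)^* ≅ Z/2Z × Z/16Z × Z/22Z

The n-th cyclotomic polynomial Φ_1173(x) is the minimal polynomial of zeta_1173 over Q and has degree phi(1173) = 704. So Q(zeta_1173) is a degree-704 Galois extension with Galois group (Z/1173Z)^*. By CRT, (Z/1173Z)^* ≅ (Z/3Z)^* × (Z/17Z)^* × (Z/23Z)^*. Each prime-power unit group is (Z/3Z)^* ≅ Z/2Z; (Z/17Z)^* ≅ Z/16Z; (Z/23Z)^* ≅ Z/22Z. Hence Gal(Q(zeta_1173)/Q) ≅ Z/2Z × Z/16Z × Z/22Z.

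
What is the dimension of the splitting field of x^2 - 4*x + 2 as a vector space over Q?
[K:Q] = 2

The discriminant of x^2 + (-4)*x + (2) is b^2 - 4c = 16 - (8) = 8. Since 8 is not a perfect square in Q, the polynomial is irreducible over Q. Its two roots generate a degree-2 extension, so [K:Q] = 2.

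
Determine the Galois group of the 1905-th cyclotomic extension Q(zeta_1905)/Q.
|Gal(Q(zeta_1905)/Q)| = phi(1905) = 1008; group ≅ (Z/1905Z)^* ≅ Z/2Z × Z/4Z × Z/126Z

The n-th cyclotomic polynomial Φ_1905(x) is the minimal polynomial of zeta_1905 over Q and has degree phi(1905) = 1008. So Q(zeta_1905) is a degree-1008 Galois extension with Galois group (Z/1905Z)^*. By CRT, (Z/1905Z)^* ≅ (Z/3Z)^* × (Z/5Z)^* × (Z/127Z)^*. Each prime-power unit group is (Z/3Z)^* ≅ Z/2Z; (Z/5Z)^* ≅ Z/4Z; (Z/127Z)^* ≅ Z/126Z. Hence Gal(Q(zeta_1905)/Q) ≅ Z/2Z × Z/4Z × Z/126Z.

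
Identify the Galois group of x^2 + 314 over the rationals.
Gal(K/Q) = Z/2Z (cyclic of order 2)

x^2 + 314 is irreducible over Q since -314 is not a rational square. The splitting field Q(sqrt(-314)) has degree 2 over Q, and its unique nontrivial automorphism is sqrt(-314) ↦ -sqrt(-314). Hence Gal(Q(sqrt(-314))/Q) = Z/2Z.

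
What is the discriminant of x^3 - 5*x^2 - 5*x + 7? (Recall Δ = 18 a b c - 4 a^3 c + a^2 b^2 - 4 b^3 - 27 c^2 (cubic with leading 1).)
Δ = 6452

For x^3 + a x^2 + b x + c the discriminant is Δ = 18 a b c - 4 a^3 c + a^2 b^2 - 4 b^3 - 27 c^2.
Plug a = -5, b = -5, c = 7:
  18*(-5)*(-5)*(7) - 4*(-5)^3*(7) + (-5)^2*(-5)^2 - 4*(-5)^3 - 27*(7)^2
  = 3150 + (3500) + 625 + (500) + (-1323)
  = 6452.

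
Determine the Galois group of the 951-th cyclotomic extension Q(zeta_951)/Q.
|Gal(Q(zeta_951)/Q)| = phi(951) = 632; group ≅ (Z/951Z)^* ≅ Z/2Z × Z/316Z

The n-th cyclotomic polynomial Φ_951(x) is the minimal polynomial of zeta_951 over Q and has degree phi(951) = 632. So Q(zeta_951) is a degree-632 Galois extension with Galois group (Z/951Z)^*. By CRT, (Z/951Z)^* ≅ (Z/3Z)^* × (Z/317Z)^*. Each prime-power unit group is (Z/3Z)^* ≅ Z/2Z; (Z/317Z)^* ≅ Z/316Z. Hence Gal(Q(zeta_951)/Q) ≅ Z/2Z × Z/316Z.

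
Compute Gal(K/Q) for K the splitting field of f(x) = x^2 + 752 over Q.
Gal(K/Q) = Z/2Z (cyclic of order 2)

x^2 + 752 is irreducible over Q since -752 is not a rational square. The splitting field Q(sqrt(-752)) has degree 2 over Q, and its unique nontrivial automorphism is sqrt(-752) ↦ -sqrt(-752). Hence Gal(Q(sqrt(-752))/Q) = Z/2Z.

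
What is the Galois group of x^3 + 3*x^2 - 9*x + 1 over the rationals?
Gal(K/Q) = S_3 (symmetric group of order 6)

Compute the discriminant of x^3 + (3)*x^2 + (-9)*x + (1): Δ = 3024. Since Δ is not a rational square, the Galois group is not contained in A_3; it must be the full S_3 (irreducibility of the cubic rules out anything smaller).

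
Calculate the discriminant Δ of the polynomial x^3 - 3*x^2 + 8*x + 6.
Δ = -4388

For x^3 + a x^2 + b x + c the discriminant is Δ = 18 a b c - 4 a^3 c + a^2 b^2 - 4 b^3 - 27 c^2.
Plug a = -3, b = 8, c = 6:
  18*(-3)*(8)*(6) - 4*(-3)^3*(6) + (-3)^2*(8)^2 - 4*(8)^3 - 27*(6)^2
  = -2592 + (648) + 576 + (-2048) + (-972)
  = -4388.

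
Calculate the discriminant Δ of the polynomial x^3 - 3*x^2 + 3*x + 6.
Δ = -1323

For x^3 + a x^2 + b x + c the discriminant is Δ = 18 a b c - 4 a^3 c + a^2 b^2 - 4 b^3 - 27 c^2.
Plug a = -3, b = 3, c = 6:
  18*(-3)*(3)*(6) - 4*(-3)^3*(6) + (-3)^2*(3)^2 - 4*(3)^3 - 27*(6)^2
  = -972 + (648) + 81 + (-108) + (-972)
  = -1323.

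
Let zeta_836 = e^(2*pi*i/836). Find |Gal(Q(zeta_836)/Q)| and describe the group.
|Gal(Q(zeta_836)/Q)| = phi(836) = 360; group ≅ (Z/836Z)^* ≅ Z/2Z × Z/10Z × Z/18Z

The n-th cyclotomic polynomial Φ_836(x) is the minimal polynomial of zeta_836 over Q and has degree phi(836) = 360. So Q(zeta_836) is a degree-360 Galois extension with Galois group (Z/836Z)^*. By CRT, (Z/836Z)^* ≅ (Z/4Z)^* × (Z/11Z)^* × (Z/19Z)^*. Each prime-power unit group is (Z/4Z)^* ≅ Z/2Z; (Z/11Z)^* ≅ Z/10Z; (Z/19Z)^* ≅ Z/18Z. Hence Gal(Q(zeta_836)/Q) ≅ Z/2Z × Z/10Z × Z/18Z.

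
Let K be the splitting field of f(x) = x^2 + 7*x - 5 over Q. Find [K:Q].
[K:Q] = 2

The discriminant of x^2 + (7)*x + (-5) is b^2 - 4c = 49 - (-20) = 69. Since 69 is not a perfect square in Q, the polynomial is irreducible over Q. Its two roots generate a degree-2 extension, so [K:Q] = 2.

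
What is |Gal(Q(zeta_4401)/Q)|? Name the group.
|Gal(Q(zeta_4401)/Q)| = phi(4401) = 2916; group ≅ (Z/4401Z)^* ≅ Z/18Z × Z/162Z

The n-th cyclotomic polynomial Φ_4401(x) is the minimal polynomial of zeta_4401 over Q and has degree phi(4401) = 2916. So Q(zeta_4401) is a degree-2916 Galois extension with Galois group (Z/4401Z)^*. By CRT, (Z/4401Z)^* ≅ (Z/27Z)^* × (Z/163Z)^*. Each prime-power unit group is (Z/27Z)^* ≅ Z/18Z; (Z/163Z)^* ≅ Z/162Z. Hence Gal(Q(zeta_4401)/Q) ≅ Z/18Z × Z/162Z.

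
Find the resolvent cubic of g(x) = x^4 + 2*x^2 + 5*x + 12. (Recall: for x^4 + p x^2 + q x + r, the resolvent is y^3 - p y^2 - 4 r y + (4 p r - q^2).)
h(y) = y^3 - 2*y^2 - 48*y + 71

Identify coefficients: p = 2, q = 5, r = 12.
Plug into h(y) = y^3 - p y^2 - 4 r y + (4 p r - q^2):
  h(y) = y^3 - (2) y^2 - 4*(12) y + (4*(2)*(12) - (5)^2)
       = y^3 + (-2) y^2 + (-48) y + (71).
Simplifying: h(y) = y^3 - 2*y^2 - 48*y + 71.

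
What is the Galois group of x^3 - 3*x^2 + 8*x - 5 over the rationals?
Gal(K/Q) = S_3 (symmetric group of order 6)

Compute the discriminant of x^3 + (-3)*x^2 + (8)*x + (-5): Δ = -527. Since Δ is not a rational square, the Galois group is not contained in A_3; it must be the full S_3 (irreducibility of the cubic rules out anything smaller).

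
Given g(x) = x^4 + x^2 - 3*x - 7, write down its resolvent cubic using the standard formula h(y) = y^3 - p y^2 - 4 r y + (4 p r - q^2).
h(y) = y^3 - y^2 + 28*y - 37

Identify coefficients: p = 1, q = -3, r = -7.
Plug into h(y) = y^3 - p y^2 - 4 r y + (4 p r - q^2):
  h(y) = y^3 - (1) y^2 - 4*(-7) y + (4*(1)*(-7) - (-3)^2)
       = y^3 + (-1) y^2 + (28) y + (-37).
Simplifying: h(y) = y^3 - y^2 + 28*y - 37.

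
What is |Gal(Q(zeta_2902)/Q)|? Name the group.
|Gal(Q(zeta_2902)/Q)| = phi(2902) = 1450; group ≅ (Z/2902Z)^* ≅ Z/1450Z

The n-th cyclotomic polynomial Φ_2902(x) is the minimal polynomial of zeta_2902 over Q and has degree phi(2902) = 1450. So Q(zeta_2902) is a degree-1450 Galois extension with Galois group (Z/2902Z)^*. By CRT, (Z/2902Z)^* ≅ (Z/2Z)^* × (Z/1451Z)^*. Each prime-power unit group is (Z/2Z)^* ≅ trivial group (order 1); (Z/1451Z)^* ≅ Z/1450Z. Hence Gal(Q(zeta_2902)/Q) ≅ Z/1450Z.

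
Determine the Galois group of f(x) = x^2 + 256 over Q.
Gal(K/Q) = Z/2Z (cyclic of order 2)

x^2 + 256 is irreducible over Q since -256 is not a rational square. The splitting field Q(sqrt(-256)) has degree 2 over Q, and its unique nontrivial automorphism is sqrt(-256) ↦ -sqrt(-256). Hence Gal(Q(sqrt(-256))/Q) = Z/2Z.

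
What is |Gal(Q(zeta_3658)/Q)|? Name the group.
|Gal(Q(zeta_3658)/Q)| = phi(3658) = 1740; group ≅ (Z/3658Z)^* ≅ Z/30Z × Z/58Z

The n-th cyclotomic polynomial Φ_3658(x) is the minimal polynomial of zeta_3658 over Q and has degree phi(3658) = 1740. So Q(zeta_3658) is a degree-1740 Galois extension with Galois group (Z/3658Z)^*. By CRT, (Z/3658Z)^* ≅ (Z/2Z)^* × (Z/31Z)^* × (Z/59Z)^*. Each prime-power unit group is (Z/2Z)^* ≅ trivial group (order 1); (Z/31Z)^* ≅ Z/30Z; (Z/59Z)^* ≅ Z/58Z. Hence Gal(Q(zeta_3658)/Q) ≅ Z/30Z × Z/58Z.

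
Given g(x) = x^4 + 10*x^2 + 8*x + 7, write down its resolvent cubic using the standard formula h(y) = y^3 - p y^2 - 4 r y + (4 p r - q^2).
h(y) = y^3 - 10*y^2 - 28*y + 216

Identify coefficients: p = 10, q = 8, r = 7.
Plug into h(y) = y^3 - p y^2 - 4 r y + (4 p r - q^2):
  h(y) = y^3 - (10) y^2 - 4*(7) y + (4*(10)*(7) - (8)^2)
       = y^3 + (-10) y^2 + (-28) y + (216).
Simplifying: h(y) = y^3 - 10*y^2 - 28*y + 216.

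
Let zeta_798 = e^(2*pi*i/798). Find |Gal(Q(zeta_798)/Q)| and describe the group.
|Gal(Q(zeta_798)/Q)| = phi(798) = 216; group ≅ (Z/798Z)^* ≅ Z/2Z × Z/6Z × Z/18Z

The n-th cyclotomic polynomial Φ_798(x) is the minimal polynomial of zeta_798 over Q and has degree phi(798) = 216. So Q(zeta_798) is a degree-216 Galois extension with Galois group (Z/798Z)^*. By CRT, (Z/798Z)^* ≅ (Z/2Z)^* × (Z/3Z)^* × (Z/7Z)^* × (Z/19Z)^*. Each prime-power unit group is (Z/2Z)^* ≅ trivial group (order 1); (Z/3Z)^* ≅ Z/2Z; (Z/7Z)^* ≅ Z/6Z; (Z/19Z)^* ≅ Z/18Z. Hence Gal(Q(zeta_798)/Q) ≅ Z/2Z × Z/6Z × Z/18Z.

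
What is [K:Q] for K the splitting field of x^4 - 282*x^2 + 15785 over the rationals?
[K:Q] = 4

f factors as (x^2 - 77)(x^2 - 205); the splitting field is K = Q(sqrt(77), sqrt(205)). Since 77, 205, and 15785 are all non-squares in Q, the three subfields Q(sqrt(77)), Q(sqrt(205)), Q(sqrt(15785)) are distinct degree-2 extensions, so [K:Q] = 4 (Klein four Galois group).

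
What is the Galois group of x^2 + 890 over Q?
Gal(K/Q) = Z/2Z (cyclic of order 2)

x^2 + 890 is irreducible over Q since -890 is not a rational square. The splitting field Q(sqrt(-890)) has degree 2 over Q, and its unique nontrivial automorphism is sqrt(-890) ↦ -sqrt(-890). Hence Gal(Q(sqrt(-890))/Q) = Z/2Z.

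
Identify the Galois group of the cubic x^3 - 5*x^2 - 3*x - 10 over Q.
Gal(K/Q) = S_3 (symmetric group of order 6)

Compute the discriminant of x^3 + (-5)*x^2 + (-3)*x + (-10): Δ = -10067. Since Δ is not a rational square, the Galois group is not contained in A_3; it must be the full S_3 (irreducibility of the cubic rules out anything smaller).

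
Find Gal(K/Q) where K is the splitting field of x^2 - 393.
Gal(K/Q) = Z/2Z (cyclic of order 2)

x^2 - 393 is irreducible over Q since 393 is not a rational square. The splitting field Q(sqrt(393)) has degree 2 over Q, and its unique nontrivial automorphism is sqrt(393) ↦ -sqrt(393). Hence Gal(Q(sqrt(393))/Q) = Z/2Z.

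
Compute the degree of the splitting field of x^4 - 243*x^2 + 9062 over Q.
[K:Q] = 4

f factors as (x^2 - 46)(x^2 - 197); the splitting field is K = Q(sqrt(46), sqrt(197)). Since 46, 197, and 9062 are all non-squares in Q, the three subfields Q(sqrt(46)), Q(sqrt(197)), Q(sqrt(9062)) are distinct degree-2 extensions, so [K:Q] = 4 (Klein four Galois group).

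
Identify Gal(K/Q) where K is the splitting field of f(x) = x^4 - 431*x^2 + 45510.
Gal(K/Q) = V_4 (Klein four-group, Z/2Z × Z/2Z)

f factors as (x^2 - 185)(x^2 - 246), so the splitting field is K = Q(sqrt(185), sqrt(246)). The elements 185, 246, 45510 are all non-squares in Q, so sqrt(185) and sqrt(246) generate independent quadratic extensions. Thus [K:Q] = 4 and Gal(K/Q) is generated by the two order-2 automorphisms sqrt(185) ↦ -sqrt(185) and sqrt(246) ↦ -sqrt(246), giving V_4.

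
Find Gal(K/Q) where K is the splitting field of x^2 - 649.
Gal(K/Q) = Z/2Z (cyclic of order 2)

x^2 - 649 is irreducible over Q since 649 is not a rational square. The splitting field Q(sqrt(649)) has degree 2 over Q, and its unique nontrivial automorphism is sqrt(649) ↦ -sqrt(649). Hence Gal(Q(sqrt(649))/Q) = Z/2Z.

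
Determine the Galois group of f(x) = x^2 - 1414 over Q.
Gal(K/Q) = Z/2Z (cyclic of order 2)

x^2 - 1414 is irreducible over Q since 1414 is not a rational square. The splitting field Q(sqrt(1414)) has degree 2 over Q, and its unique nontrivial automorphism is sqrt(1414) ↦ -sqrt(1414). Hence Gal(Q(sqrt(1414))/Q) = Z/2Z.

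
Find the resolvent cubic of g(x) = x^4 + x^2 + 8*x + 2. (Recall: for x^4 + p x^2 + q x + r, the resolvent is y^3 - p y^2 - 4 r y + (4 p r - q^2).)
h(y) = y^3 - y^2 - 8*y - 56

Identify coefficients: p = 1, q = 8, r = 2.
Plug into h(y) = y^3 - p y^2 - 4 r y + (4 p r - q^2):
  h(y) = y^3 - (1) y^2 - 4*(2) y + (4*(1)*(2) - (8)^2)
       = y^3 + (-1) y^2 + (-8) y + (-56).
Simplifying: h(y) = y^3 - y^2 - 8*y - 56.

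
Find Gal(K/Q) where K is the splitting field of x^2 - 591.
Gal(K/Q) = Z/2Z (cyclic of order 2)

x^2 - 591 is irreducible over Q since 591 is not a rational square. The splitting field Q(sqrt(591)) has degree 2 over Q, and its unique nontrivial automorphism is sqrt(591) ↦ -sqrt(591). Hence Gal(Q(sqrt(591))/Q) = Z/2Z.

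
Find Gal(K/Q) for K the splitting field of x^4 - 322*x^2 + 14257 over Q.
Gal(K/Q) = V_4 (Klein four-group, Z/2Z × Z/2Z)

f factors as (x^2 - 269)(x^2 - 53), so the splitting field is K = Q(sqrt(269), sqrt(53)). The elements 269, 53, 14257 are all non-squares in Q, so sqrt(269) and sqrt(53) generate independent quadratic extensions. Thus [K:Q] = 4 and Gal(K/Q) is generated by the two order-2 automorphisms sqrt(269) ↦ -sqrt(269) and sqrt(53) ↦ -sqrt(53), giving V_4.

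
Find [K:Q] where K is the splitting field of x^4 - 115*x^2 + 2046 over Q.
[K:Q] = 4

f factors as (x^2 - 22)(x^2 - 93); the splitting field is K = Q(sqrt(22), sqrt(93)). Since 22, 93, and 2046 are all non-squares in Q, the three subfields Q(sqrt(22)), Q(sqrt(93)), Q(sqrt(2046)) are distinct degree-2 extensions, so [K:Q] = 4 (Klein four Galois group).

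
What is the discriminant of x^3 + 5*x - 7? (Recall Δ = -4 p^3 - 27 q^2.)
Δ = -1823

For a depressed cubic x^3 + p x + q the discriminant is Δ = -4 p^3 - 27 q^2 = -4*(5)^3 - 27*(-7)^2 = -500 - 1323 = -1823.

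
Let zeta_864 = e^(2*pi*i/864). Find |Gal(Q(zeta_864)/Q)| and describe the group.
|Gal(Q(zeta_864)/Q)| = phi(864) = 288; group ≅ (Z/864Z)^* ≅ Z/2Z × Z/8Z × Z/18Z

The n-th cyclotomic polynomial Φ_864(x) is the minimal polynomial of zeta_864 over Q and has degree phi(864) = 288. So Q(zeta_864) is a degree-288 Galois extension with Galois group (Z/864Z)^*. By CRT, (Z/864Z)^* ≅ (Z/32Z)^* × (Z/27Z)^*. Each prime-power unit group is (Z/32Z)^* ≅ Z/2Z × Z/8Z; (Z/27Z)^* ≅ Z/18Z. Hence Gal(Q(zeta_864)/Q) ≅ Z/2Z × Z/8Z × Z/18Z.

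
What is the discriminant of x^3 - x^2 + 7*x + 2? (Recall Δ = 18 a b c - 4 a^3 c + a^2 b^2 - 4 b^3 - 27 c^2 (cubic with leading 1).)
Δ = -1675

For x^3 + a x^2 + b x + c the discriminant is Δ = 18 a b c - 4 a^3 c + a^2 b^2 - 4 b^3 - 27 c^2.
Plug a = -1, b = 7, c = 2:
  18*(-1)*(7)*(2) - 4*(-1)^3*(2) + (-1)^2*(7)^2 - 4*(7)^3 - 27*(2)^2
  = -252 + (8) + 49 + (-1372) + (-108)
  = -1675.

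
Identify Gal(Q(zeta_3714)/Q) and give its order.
|Gal(Q(zeta_3714)/Q)| = phi(3714) = 1236; group ≅ (Z/3714Z)^* ≅ Z/2Z × Z/618Z

The n-th cyclotomic polynomial Φ_3714(x) is the minimal polynomial of zeta_3714 over Q and has degree phi(3714) = 1236. So Q(zeta_3714) is a degree-1236 Galois extension with Galois group (Z/3714Z)^*. By CRT, (Z/3714Z)^* ≅ (Z/2Z)^* × (Z/3Z)^* × (Z/619Z)^*. Each prime-power unit group is (Z/2Z)^* ≅ trivial group (order 1); (Z/3Z)^* ≅ Z/2Z; (Z/619Z)^* ≅ Z/618Z. Hence Gal(Q(zeta_3714)/Q) ≅ Z/2Z × Z/618Z.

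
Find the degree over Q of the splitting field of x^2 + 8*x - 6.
[K:Q] = 2

The discriminant of x^2 + (8)*x + (-6) is b^2 - 4c = 64 - (-24) = 88. Since 88 is not a perfect square in Q, the polynomial is irreducible over Q. Its two roots generate a degree-2 extension, so [K:Q] = 2.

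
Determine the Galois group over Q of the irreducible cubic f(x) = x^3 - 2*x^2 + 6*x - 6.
Gal(K/Q) = S_3 (symmetric group of order 6)

Compute the discriminant of x^3 + (-2)*x^2 + (6)*x + (-6): Δ = -588. Since Δ is not a rational square, the Galois group is not contained in A_3; it must be the full S_3 (irreducibility of the cubic rules out anything smaller).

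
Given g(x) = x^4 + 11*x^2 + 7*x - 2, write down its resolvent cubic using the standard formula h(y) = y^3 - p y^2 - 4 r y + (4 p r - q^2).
h(y) = y^3 - 11*y^2 + 8*y - 137

Identify coefficients: p = 11, q = 7, r = -2.
Plug into h(y) = y^3 - p y^2 - 4 r y + (4 p r - q^2):
  h(y) = y^3 - (11) y^2 - 4*(-2) y + (4*(11)*(-2) - (7)^2)
       = y^3 + (-11) y^2 + (8) y + (-137).
Simplifying: h(y) = y^3 - 11*y^2 + 8*y - 137.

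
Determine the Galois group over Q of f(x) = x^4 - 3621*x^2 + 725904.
Gal(K/Q) = Z/2Z (cyclic of order 2)

f factors as (x^2 - 213)(x^2 - 3408), so the splitting field is K = Q(sqrt(213), sqrt(3408)). The squarefree part of 213 is 213 and the squarefree part of 3408 is also 213, so sqrt(213) and sqrt(3408) are both rational multiples of sqrt(213). Hence Q(sqrt(213)) = Q(sqrt(3408)) = Q(sqrt(213)), and the splitting field collapses to a single degree-2 extension with Galois group Z/2Z.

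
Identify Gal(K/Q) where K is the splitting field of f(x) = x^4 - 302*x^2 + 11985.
Gal(K/Q) = V_4 (Klein four-group, Z/2Z × Z/2Z)

f factors as (x^2 - 255)(x^2 - 47), so the splitting field is K = Q(sqrt(255), sqrt(47)). The elements 255, 47, 11985 are all non-squares in Q, so sqrt(255) and sqrt(47) generate independent quadratic extensions. Thus [K:Q] = 4 and Gal(K/Q) is generated by the two order-2 automorphisms sqrt(255) ↦ -sqrt(255) and sqrt(47) ↦ -sqrt(47), giving V_4.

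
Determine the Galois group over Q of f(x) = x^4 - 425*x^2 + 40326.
Gal(K/Q) = V_4 (Klein four-group, Z/2Z × Z/2Z)

f factors as (x^2 - 143)(x^2 - 282), so the splitting field is K = Q(sqrt(143), sqrt(282)). The elements 143, 282, 40326 are all non-squares in Q, so sqrt(143) and sqrt(282) generate independent quadratic extensions. Thus [K:Q] = 4 and Gal(K/Q) is generated by the two order-2 automorphisms sqrt(143) ↦ -sqrt(143) and sqrt(282) ↦ -sqrt(282), giving V_4.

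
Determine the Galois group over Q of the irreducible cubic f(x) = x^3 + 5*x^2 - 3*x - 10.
Gal(K/Q) = S_3 (symmetric group of order 6)

Compute the discriminant of x^3 + (5)*x^2 + (-3)*x + (-10): Δ = 5333. Since Δ is not a rational square, the Galois group is not contained in A_3; it must be the full S_3 (irreducibility of the cubic rules out anything smaller).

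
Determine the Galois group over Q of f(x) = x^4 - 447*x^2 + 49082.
Gal(K/Q) = V_4 (Klein four-group, Z/2Z × Z/2Z)

f factors as (x^2 - 194)(x^2 - 253), so the splitting field is K = Q(sqrt(194), sqrt(253)). The elements 194, 253, 49082 are all non-squares in Q, so sqrt(194) and sqrt(253) generate independent quadratic extensions. Thus [K:Q] = 4 and Gal(K/Q) is generated by the two order-2 automorphisms sqrt(194) ↦ -sqrt(194) and sqrt(253) ↦ -sqrt(253), giving V_4.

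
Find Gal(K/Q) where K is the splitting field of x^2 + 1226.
Gal(K/Q) = Z/2Z (cyclic of order 2)

x^2 + 1226 is irreducible over Q since -1226 is not a rational square. The splitting field Q(sqrt(-1226)) has degree 2 over Q, and its unique nontrivial automorphism is sqrt(-1226) ↦ -sqrt(-1226). Hence Gal(Q(sqrt(-1226))/Q) = Z/2Z.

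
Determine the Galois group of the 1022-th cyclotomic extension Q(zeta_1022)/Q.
|Gal(Q(zeta_1022)/Q)| = phi(1022) = 432; group ≅ (Z/1022Z)^* ≅ Z/6Z × Z/72Z

The n-th cyclotomic polynomial Φ_1022(x) is the minimal polynomial of zeta_1022 over Q and has degree phi(1022) = 432. So Q(zeta_1022) is a degree-432 Galois extension with Galois group (Z/1022Z)^*. By CRT, (Z/1022Z)^* ≅ (Z/2Z)^* × (Z/7Z)^* × (Z/73Z)^*. Each prime-power unit group is (Z/2Z)^* ≅ trivial group (order 1); (Z/7Z)^* ≅ Z/6Z; (Z/73Z)^* ≅ Z/72Z. Hence Gal(Q(zeta_1022)/Q) ≅ Z/6Z × Z/72Z.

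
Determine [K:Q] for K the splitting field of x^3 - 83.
[K:Q] = 6

x^3 - 83 has one real root r = 83^(1/3) and two complex roots r*zeta_3, r*zeta_3^2 where zeta_3 = e^(2*pi*i/3). The splitting field is Q(r, zeta_3). [Q(r):Q] = 3 and [Q(zeta_3):Q] = 2 with gcd = 1, so [Q(r, zeta_3):Q] = 3 * 2 = 6.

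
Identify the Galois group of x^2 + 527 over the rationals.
Gal(K/Q) = Z/2Z (cyclic of order 2)

x^2 + 527 is irreducible over Q since -527 is not a rational square. The splitting field Q(sqrt(-527)) has degree 2 over Q, and its unique nontrivial automorphism is sqrt(-527) ↦ -sqrt(-527). Hence Gal(Q(sqrt(-527))/Q) = Z/2Z.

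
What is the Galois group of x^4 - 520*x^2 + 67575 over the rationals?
Gal(K/Q) = V_4 (Klein four-group, Z/2Z × Z/2Z)

f factors as (x^2 - 255)(x^2 - 265), so the splitting field is K = Q(sqrt(255), sqrt(265)). The elements 255, 265, 67575 are all non-squares in Q, so sqrt(255) and sqrt(265) generate independent quadratic extensions. Thus [K:Q] = 4 and Gal(K/Q) is generated by the two order-2 automorphisms sqrt(255) ↦ -sqrt(255) and sqrt(265) ↦ -sqrt(265), giving V_4.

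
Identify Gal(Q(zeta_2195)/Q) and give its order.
|Gal(Q(zeta_2195)/Q)| = phi(2195) = 1752; group ≅ (Z/2195Z)^* ≅ Z/4Z × Z/438Z

The n-th cyclotomic polynomial Φ_2195(x) is the minimal polynomial of zeta_2195 over Q and has degree phi(2195) = 1752. So Q(zeta_2195) is a degree-1752 Galois extension with Galois group (Z/2195Z)^*. By CRT, (Z/2195Z)^* ≅ (Z/5Z)^* × (Z/439Z)^*. Each prime-power unit group is (Z/5Z)^* ≅ Z/4Z; (Z/439Z)^* ≅ Z/438Z. Hence Gal(Q(zeta_2195)/Q) ≅ Z/4Z × Z/438Z.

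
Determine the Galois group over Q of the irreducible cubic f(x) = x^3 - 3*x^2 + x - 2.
Gal(K/Q) = S_3 (symmetric group of order 6)

Compute the discriminant of x^3 + (-3)*x^2 + (1)*x + (-2): Δ = -211. Since Δ is not a rational square, the Galois group is not contained in A_3; it must be the full S_3 (irreducibility of the cubic rules out anything smaller).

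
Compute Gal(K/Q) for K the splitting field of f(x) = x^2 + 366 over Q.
Gal(K/Q) = Z/2Z (cyclic of order 2)

x^2 + 366 is irreducible over Q since -366 is not a rational square. The splitting field Q(sqrt(-366)) has degree 2 over Q, and its unique nontrivial automorphism is sqrt(-366) ↦ -sqrt(-366). Hence Gal(Q(sqrt(-366))/Q) = Z/2Z.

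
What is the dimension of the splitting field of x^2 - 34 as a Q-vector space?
[K:Q] = 2

The polynomial x^2 - 34 is irreducible over Q since 34 is not a perfect square. Its splitting field is Q(sqrt(34)), which has degree 2 over Q.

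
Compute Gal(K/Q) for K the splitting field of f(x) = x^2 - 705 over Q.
Gal(K/Q) = Z/2Z (cyclic of order 2)

x^2 - 705 is irreducible over Q since 705 is not a rational square. The splitting field Q(sqrt(705)) has degree 2 over Q, and its unique nontrivial automorphism is sqrt(705) ↦ -sqrt(705). Hence Gal(Q(sqrt(705))/Q) = Z/2Z.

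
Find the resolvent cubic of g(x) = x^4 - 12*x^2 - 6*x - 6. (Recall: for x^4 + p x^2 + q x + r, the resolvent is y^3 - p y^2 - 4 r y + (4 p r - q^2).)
h(y) = y^3 + 12*y^2 + 24*y + 252

Identify coefficients: p = -12, q = -6, r = -6.
Plug into h(y) = y^3 - p y^2 - 4 r y + (4 p r - q^2):
  h(y) = y^3 - (-12) y^2 - 4*(-6) y + (4*(-12)*(-6) - (-6)^2)
       = y^3 + (12) y^2 + (24) y + (252).
Simplifying: h(y) = y^3 + 12*y^2 + 24*y + 252.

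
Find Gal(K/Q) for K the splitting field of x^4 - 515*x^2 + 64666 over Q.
Gal(K/Q) = V_4 (Klein four-group, Z/2Z × Z/2Z)

f factors as (x^2 - 298)(x^2 - 217), so the splitting field is K = Q(sqrt(298), sqrt(217)). The elements 298, 217, 64666 are all non-squares in Q, so sqrt(298) and sqrt(217) generate independent quadratic extensions. Thus [K:Q] = 4 and Gal(K/Q) is generated by the two order-2 automorphisms sqrt(298) ↦ -sqrt(298) and sqrt(217) ↦ -sqrt(217), giving V_4.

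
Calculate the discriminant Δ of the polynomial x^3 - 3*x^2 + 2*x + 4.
Δ = -428

For x^3 + a x^2 + b x + c the discriminant is Δ = 18 a b c - 4 a^3 c + a^2 b^2 - 4 b^3 - 27 c^2.
Plug a = -3, b = 2, c = 4:
  18*(-3)*(2)*(4) - 4*(-3)^3*(4) + (-3)^2*(2)^2 - 4*(2)^3 - 27*(4)^2
  = -432 + (432) + 36 + (-32) + (-432)
  = -428.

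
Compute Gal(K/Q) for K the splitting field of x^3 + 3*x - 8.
Gal(K/Q) = S_3 (symmetric group of order 6)

Compute the discriminant of x^3 + (0)*x^2 + (3)*x + (-8): Δ = -1836. Since Δ is not a rational square, the Galois group is not contained in A_3; it must be the full S_3 (irreducibility of the cubic rules out anything smaller).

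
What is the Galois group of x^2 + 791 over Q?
Gal(K/Q) = Z/2Z (cyclic of order 2)

x^2 + 791 is irreducible over Q since -791 is not a rational square. The splitting field Q(sqrt(-791)) has degree 2 over Q, and its unique nontrivial automorphism is sqrt(-791) ↦ -sqrt(-791). Hence Gal(Q(sqrt(-791))/Q) = Z/2Z.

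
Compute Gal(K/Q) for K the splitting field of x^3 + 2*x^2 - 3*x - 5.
Gal(K/Q) = A_3 (cyclic of order 3)

Compute the discriminant of x^3 + (2)*x^2 + (-3)*x + (-5): Δ = 169. Since Δ is a perfect square (Δ = 13^2), the Galois group is contained in A_3. Irreducibility forces the group to be transitive on three roots, so Gal = A_3.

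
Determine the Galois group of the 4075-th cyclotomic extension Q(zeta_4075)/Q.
|Gal(Q(zeta_4075)/Q)| = phi(4075) = 3240; group ≅ (Z/4075Z)^* ≅ Z/20Z × Z/162Z

The n-th cyclotomic polynomial Φ_4075(x) is the minimal polynomial of zeta_4075 over Q and has degree phi(4075) = 3240. So Q(zeta_4075) is a degree-3240 Galois extension with Galois group (Z/4075Z)^*. By CRT, (Z/4075Z)^* ≅ (Z/25Z)^* × (Z/163Z)^*. Each prime-power unit group is (Z/25Z)^* ≅ Z/20Z; (Z/163Z)^* ≅ Z/162Z. Hence Gal(Q(zeta_4075)/Q) ≅ Z/20Z × Z/162Z.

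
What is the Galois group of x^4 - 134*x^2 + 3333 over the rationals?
Gal(K/Q) = V_4 (Klein four-group, Z/2Z × Z/2Z)

f factors as (x^2 - 33)(x^2 - 101), so the splitting field is K = Q(sqrt(33), sqrt(101)). The elements 33, 101, 3333 are all non-squares in Q, so sqrt(33) and sqrt(101) generate independent quadratic extensions. Thus [K:Q] = 4 and Gal(K/Q) is generated by the two order-2 automorphisms sqrt(33) ↦ -sqrt(33) and sqrt(101) ↦ -sqrt(101), giving V_4.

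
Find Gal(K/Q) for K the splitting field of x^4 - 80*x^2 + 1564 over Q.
Gal(K/Q) = V_4 (Klein four-group, Z/2Z × Z/2Z)

f factors as (x^2 - 46)(x^2 - 34), so the splitting field is K = Q(sqrt(46), sqrt(34)). The elements 46, 34, 1564 are all non-squares in Q, so sqrt(46) and sqrt(34) generate independent quadratic extensions. Thus [K:Q] = 4 and Gal(K/Q) is generated by the two order-2 automorphisms sqrt(46) ↦ -sqrt(46) and sqrt(34) ↦ -sqrt(34), giving V_4.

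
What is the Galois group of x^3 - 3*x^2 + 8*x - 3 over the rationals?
Gal(K/Q) = S_3 (symmetric group of order 6)

Compute the discriminant of x^3 + (-3)*x^2 + (8)*x + (-3): Δ = -743. Since Δ is not a rational square, the Galois group is not contained in A_3; it must be the full S_3 (irreducibility of the cubic rules out anything smaller).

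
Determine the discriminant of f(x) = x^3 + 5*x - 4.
Δ = -932

For a depressed cubic x^3 + p x + q the discriminant is Δ = -4 p^3 - 27 q^2 = -4*(5)^3 - 27*(-4)^2 = -500 - 432 = -932.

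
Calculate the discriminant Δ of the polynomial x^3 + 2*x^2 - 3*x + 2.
Δ = -244

For x^3 + a x^2 + b x + c the discriminant is Δ = 18 a b c - 4 a^3 c + a^2 b^2 - 4 b^3 - 27 c^2.
Plug a = 2, b = -3, c = 2:
  18*(2)*(-3)*(2) - 4*(2)^3*(2) + (2)^2*(-3)^2 - 4*(-3)^3 - 27*(2)^2
  = -216 + (-64) + 36 + (108) + (-108)
  = -244.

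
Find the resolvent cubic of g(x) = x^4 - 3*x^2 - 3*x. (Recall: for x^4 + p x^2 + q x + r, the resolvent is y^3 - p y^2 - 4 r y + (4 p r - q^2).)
h(y) = y^3 + 3*y^2 - 9

Identify coefficients: p = -3, q = -3, r = 0.
Plug into h(y) = y^3 - p y^2 - 4 r y + (4 p r - q^2):
  h(y) = y^3 - (-3) y^2 - 4*(0) y + (4*(-3)*(0) - (-3)^2)
       = y^3 + (3) y^2 + (0) y + (-9).
Simplifying: h(y) = y^3 + 3*y^2 - 9.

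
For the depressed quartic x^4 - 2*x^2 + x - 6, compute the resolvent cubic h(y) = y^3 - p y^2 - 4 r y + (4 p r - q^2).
h(y) = y^3 + 2*y^2 + 24*y + 47

Identify coefficients: p = -2, q = 1, r = -6.
Plug into h(y) = y^3 - p y^2 - 4 r y + (4 p r - q^2):
  h(y) = y^3 - (-2) y^2 - 4*(-6) y + (4*(-2)*(-6) - (1)^2)
       = y^3 + (2) y^2 + (24) y + (47).
Simplifying: h(y) = y^3 + 2*y^2 + 24*y + 47.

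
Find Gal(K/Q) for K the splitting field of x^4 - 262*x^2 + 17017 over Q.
Gal(K/Q) = V_4 (Klein four-group, Z/2Z × Z/2Z)

f factors as (x^2 - 143)(x^2 - 119), so the splitting field is K = Q(sqrt(143), sqrt(119)). The elements 143, 119, 17017 are all non-squares in Q, so sqrt(143) and sqrt(119) generate independent quadratic extensions. Thus [K:Q] = 4 and Gal(K/Q) is generated by the two order-2 automorphisms sqrt(143) ↦ -sqrt(143) and sqrt(119) ↦ -sqrt(119), giving V_4.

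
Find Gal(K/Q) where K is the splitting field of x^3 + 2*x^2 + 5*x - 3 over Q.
Gal(K/Q) = S_3 (symmetric group of order 6)

Compute the discriminant of x^3 + (2)*x^2 + (5)*x + (-3): Δ = -1087. Since Δ is not a rational square, the Galois group is not contained in A_3; it must be the full S_3 (irreducibility of the cubic rules out anything smaller).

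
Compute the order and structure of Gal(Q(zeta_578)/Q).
|Gal(Q(zeta_578)/Q)| = phi(578) = 272; group ≅ (Z/578Z)^* ≅ Z/272Z

The n-th cyclotomic polynomial Φ_578(x) is the minimal polynomial of zeta_578 over Q and has degree phi(578) = 272. So Q(zeta_578) is a degree-272 Galois extension with Galois group (Z/578Z)^*. By CRT, (Z/578Z)^* ≅ (Z/2Z)^* × (Z/289Z)^*. Each prime-power unit group is (Z/2Z)^* ≅ trivial group (order 1); (Z/289Z)^* ≅ Z/272Z. Hence Gal(Q(zeta_578)/Q) ≅ Z/272Z.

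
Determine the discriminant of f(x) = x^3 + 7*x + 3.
Δ = -1615

For a depressed cubic x^3 + p x + q the discriminant is Δ = -4 p^3 - 27 q^2 = -4*(7)^3 - 27*(3)^2 = -1372 - 243 = -1615.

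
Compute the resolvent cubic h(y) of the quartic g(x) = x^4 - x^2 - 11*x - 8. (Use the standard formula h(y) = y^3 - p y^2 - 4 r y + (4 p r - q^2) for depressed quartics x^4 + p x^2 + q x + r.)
h(y) = y^3 + y^2 + 32*y - 89

Identify coefficients: p = -1, q = -11, r = -8.
Plug into h(y) = y^3 - p y^2 - 4 r y + (4 p r - q^2):
  h(y) = y^3 - (-1) y^2 - 4*(-8) y + (4*(-1)*(-8) - (-11)^2)
       = y^3 + (1) y^2 + (32) y + (-89).
Simplifying: h(y) = y^3 + y^2 + 32*y - 89.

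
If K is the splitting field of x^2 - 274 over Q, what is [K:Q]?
[K:Q] = 2

The polynomial x^2 - 274 is irreducible over Q since 274 is not a perfect square. Its splitting field is Q(sqrt(274)), which has degree 2 over Q.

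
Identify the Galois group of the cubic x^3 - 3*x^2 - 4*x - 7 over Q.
Gal(K/Q) = S_3 (symmetric group of order 6)

Compute the discriminant of x^3 + (-3)*x^2 + (-4)*x + (-7): Δ = -3191. Since Δ is not a rational square, the Galois group is not contained in A_3; it must be the full S_3 (irreducibility of the cubic rules out anything smaller).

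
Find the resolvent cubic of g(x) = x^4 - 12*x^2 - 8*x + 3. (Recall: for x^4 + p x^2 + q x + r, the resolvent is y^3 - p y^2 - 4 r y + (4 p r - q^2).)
h(y) = y^3 + 12*y^2 - 12*y - 208

Identify coefficients: p = -12, q = -8, r = 3.
Plug into h(y) = y^3 - p y^2 - 4 r y + (4 p r - q^2):
  h(y) = y^3 - (-12) y^2 - 4*(3) y + (4*(-12)*(3) - (-8)^2)
       = y^3 + (12) y^2 + (-12) y + (-208).
Simplifying: h(y) = y^3 + 12*y^2 - 12*y - 208.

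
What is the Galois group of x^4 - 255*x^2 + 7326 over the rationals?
Gal(K/Q) = V_4 (Klein four-group, Z/2Z × Z/2Z)

f factors as (x^2 - 33)(x^2 - 222), so the splitting field is K = Q(sqrt(33), sqrt(222)). The elements 33, 222, 7326 are all non-squares in Q, so sqrt(33) and sqrt(222) generate independent quadratic extensions. Thus [K:Q] = 4 and Gal(K/Q) is generated by the two order-2 automorphisms sqrt(33) ↦ -sqrt(33) and sqrt(222) ↦ -sqrt(222), giving V_4.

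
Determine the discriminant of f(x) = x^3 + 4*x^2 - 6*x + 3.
Δ = -867

For x^3 + a x^2 + b x + c the discriminant is Δ = 18 a b c - 4 a^3 c + a^2 b^2 - 4 b^3 - 27 c^2.
Plug a = 4, b = -6, c = 3:
  18*(4)*(-6)*(3) - 4*(4)^3*(3) + (4)^2*(-6)^2 - 4*(-6)^3 - 27*(3)^2
  = -1296 + (-768) + 576 + (864) + (-243)
  = -867.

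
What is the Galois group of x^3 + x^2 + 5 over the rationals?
Gal(K/Q) = S_3 (symmetric group of order 6)

Compute the discriminant of x^3 + (1)*x^2 + (0)*x + (5): Δ = -695. Since Δ is not a rational square, the Galois group is not contained in A_3; it must be the full S_3 (irreducibility of the cubic rules out anything smaller).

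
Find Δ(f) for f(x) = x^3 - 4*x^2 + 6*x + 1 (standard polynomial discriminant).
Δ = -491

For x^3 + a x^2 + b x + c the discriminant is Δ = 18 a b c - 4 a^3 c + a^2 b^2 - 4 b^3 - 27 c^2.
Plug a = -4, b = 6, c = 1:
  18*(-4)*(6)*(1) - 4*(-4)^3*(1) + (-4)^2*(6)^2 - 4*(6)^3 - 27*(1)^2
  = -432 + (256) + 576 + (-864) + (-27)
  = -491.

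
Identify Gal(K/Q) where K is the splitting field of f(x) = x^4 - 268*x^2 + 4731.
Gal(K/Q) = V_4 (Klein four-group, Z/2Z × Z/2Z)

f factors as (x^2 - 249)(x^2 - 19), so the splitting field is K = Q(sqrt(249), sqrt(19)). The elements 249, 19, 4731 are all non-squares in Q, so sqrt(249) and sqrt(19) generate independent quadratic extensions. Thus [K:Q] = 4 and Gal(K/Q) is generated by the two order-2 automorphisms sqrt(249) ↦ -sqrt(249) and sqrt(19) ↦ -sqrt(19), giving V_4.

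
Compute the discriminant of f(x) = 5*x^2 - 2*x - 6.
Δ = 124

For a quadratic a x^2 + b x + c the discriminant is Δ = b^2 - 4ac = (-2)^2 - 4*(5)*(-6) = 4 - (-120) = 124.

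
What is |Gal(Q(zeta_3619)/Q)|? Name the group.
|Gal(Q(zeta_3619)/Q)| = phi(3619) = 2760; group ≅ (Z/3619Z)^* ≅ Z/6Z × Z/10Z × Z/46Z

The n-th cyclotomic polynomial Φ_3619(x) is the minimal polynomial of zeta_3619 over Q and has degree phi(3619) = 2760. So Q(zeta_3619) is a degree-2760 Galois extension with Galois group (Z/3619Z)^*. By CRT, (Z/3619Z)^* ≅ (Z/7Z)^* × (Z/11Z)^* × (Z/47Z)^*. Each prime-power unit group is (Z/7Z)^* ≅ Z/6Z; (Z/11Z)^* ≅ Z/10Z; (Z/47Z)^* ≅ Z/46Z. Hence Gal(Q(zeta_3619)/Q) ≅ Z/6Z × Z/10Z × Z/46Z.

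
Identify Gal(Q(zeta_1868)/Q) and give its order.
|Gal(Q(zeta_1868)/Q)| = phi(1868) = 932; group ≅ (Z/1868Z)^* ≅ Z/2Z × Z/466Z

The n-th cyclotomic polynomial Φ_1868(x) is the minimal polynomial of zeta_1868 over Q and has degree phi(1868) = 932. So Q(zeta_1868) is a degree-932 Galois extension with Galois group (Z/1868Z)^*. By CRT, (Z/1868Z)^* ≅ (Z/4Z)^* × (Z/467Z)^*. Each prime-power unit group is (Z/4Z)^* ≅ Z/2Z; (Z/467Z)^* ≅ Z/466Z. Hence Gal(Q(zeta_1868)/Q) ≅ Z/2Z × Z/466Z.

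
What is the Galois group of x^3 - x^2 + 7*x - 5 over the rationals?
Gal(K/Q) = S_3 (symmetric group of order 6)

Compute the discriminant of x^3 + (-1)*x^2 + (7)*x + (-5): Δ = -1388. Since Δ is not a rational square, the Galois group is not contained in A_3; it must be the full S_3 (irreducibility of the cubic rules out anything smaller).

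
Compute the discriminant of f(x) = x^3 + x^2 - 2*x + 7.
Δ = -1567

For x^3 + a x^2 + b x + c the discriminant is Δ = 18 a b c - 4 a^3 c + a^2 b^2 - 4 b^3 - 27 c^2.
Plug a = 1, b = -2, c = 7:
  18*(1)*(-2)*(7) - 4*(1)^3*(7) + (1)^2*(-2)^2 - 4*(-2)^3 - 27*(7)^2
  = -252 + (-28) + 4 + (32) + (-1323)
  = -1567.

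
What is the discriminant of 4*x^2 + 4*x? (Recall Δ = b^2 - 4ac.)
Δ = 16

For a quadratic a x^2 + b x + c the discriminant is Δ = b^2 - 4ac = (4)^2 - 4*(4)*(0) = 16 - (0) = 16.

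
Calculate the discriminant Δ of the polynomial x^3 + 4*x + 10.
Δ = -2956

For a depressed cubic x^3 + p x + q the discriminant is Δ = -4 p^3 - 27 q^2 = -4*(4)^3 - 27*(10)^2 = -256 - 2700 = -2956.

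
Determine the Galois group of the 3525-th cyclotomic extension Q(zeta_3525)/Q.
|Gal(Q(zeta_3525)/Q)| = phi(3525) = 1840; group ≅ (Z/3525Z)^* ≅ Z/2Z × Z/20Z × Z/46Z

The n-th cyclotomic polynomial Φ_3525(x) is the minimal polynomial of zeta_3525 over Q and has degree phi(3525) = 1840. So Q(zeta_3525) is a degree-1840 Galois extension with Galois group (Z/3525Z)^*. By CRT, (Z/3525Z)^* ≅ (Z/3Z)^* × (Z/25Z)^* × (Z/47Z)^*. Each prime-power unit group is (Z/3Z)^* ≅ Z/2Z; (Z/25Z)^* ≅ Z/20Z; (Z/47Z)^* ≅ Z/46Z. Hence Gal(Q(zeta_3525)/Q) ≅ Z/2Z × Z/20Z × Z/46Z.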